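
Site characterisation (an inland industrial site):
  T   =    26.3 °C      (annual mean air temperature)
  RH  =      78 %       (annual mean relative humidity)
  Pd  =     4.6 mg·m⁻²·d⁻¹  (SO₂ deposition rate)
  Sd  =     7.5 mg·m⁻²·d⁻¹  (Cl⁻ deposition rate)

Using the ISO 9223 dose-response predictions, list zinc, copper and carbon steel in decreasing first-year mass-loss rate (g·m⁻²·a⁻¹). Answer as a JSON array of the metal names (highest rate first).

["carbon steel", "copper", "zinc"]

zinc: f(T) = -0.071·(T−10) [T>10 °C] = -1.1573
  SO₂ term: 0.0129·4.6^0.44·exp(0.046·78-1.1573) = 0.287
  Sd branch = 0.0175·Sd^0.57·e^(0.008·RH+0.085·T) = 0.9631 μm/a
  sum: 0.287 + 0.9631 → r_corr = 1.25 μm/a
  mass loss = 1.25 μm/a × 7.14 g/cm³ = 8.926 g·m⁻²·a⁻¹
copper: temperature factor f = -0.080·(16.3) = -1.3040
  SO₂ term: 0.0053·4.6^0.26·exp(0.059·78-1.3040) = 0.2133
  Cl⁻ term: 0.01025·7.5^0.27·exp(0.036·78+0.049·26.3) = 1.062
  r_corr = 0.2133 + 1.062 = 1.275 μm/a
  mass loss = 1.275 μm/a × 8.96 g/cm³ = 11.43 g·m⁻²·a⁻¹
carbon steel: T>10 °C ⇒ hinge -0.054·(26.3−10) = -0.8802
  Pd branch = 1.77·Pd^0.52·e^(0.02·RH+f) = 7.724 μm/a
  Sd branch = 0.102·Sd^0.62·e^(0.033·RH+0.04·T) = 13.36 μm/a
  r_corr = 7.724 + 13.36 = 21.09 μm/a
  mass loss = 21.09 μm/a × 7.85 g/cm³ = 165.5 g·m⁻²·a⁻¹
Ordering by g·m⁻²·a⁻¹: carbon steel (166) > copper (11.4) > zinc (8.93)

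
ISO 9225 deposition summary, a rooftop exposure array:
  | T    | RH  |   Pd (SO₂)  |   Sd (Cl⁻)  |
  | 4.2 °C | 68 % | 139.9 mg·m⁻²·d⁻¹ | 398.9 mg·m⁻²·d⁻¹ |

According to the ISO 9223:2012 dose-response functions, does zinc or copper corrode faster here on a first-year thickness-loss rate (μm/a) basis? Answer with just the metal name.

zinc

zinc: T≤10 °C ⇒ hinge +0.038·(4.2−10) = -0.2204
  Pd branch = 0.0129·Pd^0.44·e^(0.046·RH+f) = 2.077 μm/a
  Cl⁻ term: 0.0175·398.9^0.57·exp(0.008·68+0.085·4.2) = 1.309
  sum: 2.077 + 1.309 → r_corr = 3.386 μm/a
copper: f(T) = +0.126·(T−10) [T≤10 °C] = -0.7308
  SO₂ term: 0.0053·139.9^0.26·exp(0.059·68-0.7308) = 0.5096
  Sd branch = 0.01025·Sd^0.27·e^(0.036·RH+0.049·T) = 0.7336 μm/a
  r_corr = 0.5096 + 0.7336 = 1.243 μm/a
Ordering by μm/a: zinc (3.39) > copper (1.24)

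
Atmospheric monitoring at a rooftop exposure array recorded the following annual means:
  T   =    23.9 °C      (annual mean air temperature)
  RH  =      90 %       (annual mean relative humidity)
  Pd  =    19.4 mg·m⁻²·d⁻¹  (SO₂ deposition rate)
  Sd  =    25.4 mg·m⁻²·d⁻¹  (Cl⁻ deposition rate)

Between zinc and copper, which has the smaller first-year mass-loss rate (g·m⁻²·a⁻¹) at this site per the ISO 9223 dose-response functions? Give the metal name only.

zinc

zinc: T>10 °C ⇒ hinge -0.071·(23.9−10) = -0.9869
  sulphur-dioxide contribution → 1.113 μm/a
  chloride contribution → 1.733 μm/a
  total first-year rate 2.846 μm/a
  mass loss = 2.846 μm/a × 7.14 g/cm³ = 20.32 g·m⁻²·a⁻¹
copper: f(T) = -0.080·(T−10) [T>10 °C] = -1.1120
  sulphur-dioxide contribution → 0.7626 μm/a
  chloride contribution → 2.022 μm/a
  ⇒ r_corr(copper) = 2.784 μm/a
  mass loss = 2.784 μm/a × 8.96 g/cm³ = 24.95 g·m⁻²·a⁻¹
Ordering by g·m⁻²·a⁻¹: copper (24.9) > zinc (20.3)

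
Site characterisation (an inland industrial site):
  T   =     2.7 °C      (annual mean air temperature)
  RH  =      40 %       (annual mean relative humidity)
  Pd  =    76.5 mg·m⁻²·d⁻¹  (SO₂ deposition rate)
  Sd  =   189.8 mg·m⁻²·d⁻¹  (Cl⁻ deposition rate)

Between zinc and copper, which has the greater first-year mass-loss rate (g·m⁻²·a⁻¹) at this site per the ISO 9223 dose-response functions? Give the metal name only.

zinc: temperature factor f = +0.038·(-7.3) = -0.2774
  sulphur-dioxide contribution → 0.415 μm/a
  chloride contribution → 0.603 μm/a
  ⇒ r_corr(zinc) = 1.018 μm/a
  mass loss = 1.018 μm/a × 7.14 g/cm³ = 7.268 g·m⁻²·a⁻¹
copper: T≤10 °C ⇒ hinge +0.126·(2.7−10) = -0.9198
  sulphur-dioxide contribution → 0.0691 μm/a
  chloride contribution → 0.2036 μm/a
  total first-year rate 0.2727 μm/a
  mass loss = 0.2727 μm/a × 8.96 g/cm³ = 2.443 g·m⁻²·a⁻¹
Ordering by g·m⁻²·a⁻¹: zinc (7.27) > copper (2.44)

zinc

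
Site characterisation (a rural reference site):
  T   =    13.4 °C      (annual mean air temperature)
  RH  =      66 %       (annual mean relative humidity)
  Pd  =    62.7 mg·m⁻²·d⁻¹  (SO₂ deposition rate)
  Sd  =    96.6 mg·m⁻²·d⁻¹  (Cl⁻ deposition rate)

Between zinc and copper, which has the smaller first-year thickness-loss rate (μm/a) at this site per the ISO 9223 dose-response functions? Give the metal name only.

copper

zinc: T>10 °C ⇒ hinge -0.071·(13.4−10) = -0.2414
  SO₂ term: 0.0129·62.7^0.44·exp(0.046·66-0.2414) = 1.303
  Cl⁻ term: 0.0175·96.6^0.57·exp(0.008·66+0.085·13.4) = 1.254
  r_corr = 1.303 + 1.254 = 2.558 μm/a
copper: T>10 °C ⇒ hinge -0.080·(13.4−10) = -0.2720
  SO₂ term: 0.0053·62.7^0.26·exp(0.059·66-0.2720) = 0.5815
  Cl⁻ term: 0.01025·96.6^0.27·exp(0.036·66+0.049·13.4) = 0.7306
  r_corr = 0.5815 + 0.7306 = 1.312 μm/a
Ordering by μm/a: zinc (2.56) > copper (1.31)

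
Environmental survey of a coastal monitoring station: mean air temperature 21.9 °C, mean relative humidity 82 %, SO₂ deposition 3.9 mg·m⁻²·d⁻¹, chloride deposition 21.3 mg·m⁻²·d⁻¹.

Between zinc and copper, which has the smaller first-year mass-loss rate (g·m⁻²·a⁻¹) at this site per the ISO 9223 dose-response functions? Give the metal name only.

zinc: f(T) = -0.071·(T−10) [T>10 °C] = -0.8449
  Pd branch = 0.0129·Pd^0.44·e^(0.046·RH+f) = 0.4384 μm/a
  Cl⁻ term: 0.0175·21.3^0.57·exp(0.008·82+0.085·21.9) = 1.24
  sum: 0.4384 + 1.24 → r_corr = 1.679 μm/a
  mass loss = 1.679 μm/a × 7.14 g/cm³ = 11.99 g·m⁻²·a⁻¹
copper: f(T) = -0.080·(T−10) [T>10 °C] = -0.9520
  SO₂ term: 0.0053·3.9^0.26·exp(0.059·82-0.9520) = 0.3678
  Cl⁻ term: 0.01025·21.3^0.27·exp(0.036·82+0.049·21.9) = 1.311
  sum: 0.3678 + 1.311 → r_corr = 1.678 μm/a
  mass loss = 1.678 μm/a × 8.96 g/cm³ = 15.04 g·m⁻²·a⁻¹
Ordering by g·m⁻²·a⁻¹: copper (15) > zinc (12)

zinc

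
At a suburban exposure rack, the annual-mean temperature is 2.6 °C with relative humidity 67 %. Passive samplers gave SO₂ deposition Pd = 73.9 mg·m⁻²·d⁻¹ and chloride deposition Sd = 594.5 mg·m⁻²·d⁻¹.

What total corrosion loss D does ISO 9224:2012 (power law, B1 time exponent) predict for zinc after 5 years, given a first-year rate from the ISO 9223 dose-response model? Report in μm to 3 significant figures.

zinc: T≤10 °C ⇒ hinge +0.038·(2.6−10) = -0.2812
  Pd branch = 0.0129·Pd^0.44·e^(0.046·RH+f) = 1.41 μm/a
  Cl⁻ term: 0.0175·594.5^0.57·exp(0.008·67+0.085·2.6) = 1.423
  r_corr = 1.41 + 1.423 = 2.832 μm/a
ISO 9224: D(t) = r_corr · t^b with b = 0.813 (zinc, B1)
  D(5) = 2.832 × 5^0.813 = 2.832 × 3.701 = 10.48 μm

D(5) = 10.5 μm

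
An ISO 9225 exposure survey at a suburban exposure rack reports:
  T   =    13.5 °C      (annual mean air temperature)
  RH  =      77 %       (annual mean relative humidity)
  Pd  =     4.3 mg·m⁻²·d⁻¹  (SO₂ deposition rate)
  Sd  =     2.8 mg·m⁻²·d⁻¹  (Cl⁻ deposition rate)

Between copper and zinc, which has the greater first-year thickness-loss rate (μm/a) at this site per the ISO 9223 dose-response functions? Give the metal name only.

copper

copper: T>10 °C ⇒ hinge -0.080·(13.5−10) = -0.2800
  SO₂ term: 0.0053·4.3^0.26·exp(0.059·77-0.2800) = 0.55
  Sd branch = 0.01025·Sd^0.27·e^(0.036·RH+0.049·T) = 0.4194 μm/a
  sum: 0.55 + 0.4194 → r_corr = 0.9694 μm/a
zinc: f(T) = -0.071·(T−10) [T>10 °C] = -0.2485
  Pd branch = 0.0129·Pd^0.44·e^(0.046·RH+f) = 0.6602 μm/a
  Cl⁻ term: 0.0175·2.8^0.57·exp(0.008·77+0.085·13.5) = 0.1836
  r_corr = 0.6602 + 0.1836 = 0.8438 μm/a
Ordering by μm/a: copper (0.969) > zinc (0.844)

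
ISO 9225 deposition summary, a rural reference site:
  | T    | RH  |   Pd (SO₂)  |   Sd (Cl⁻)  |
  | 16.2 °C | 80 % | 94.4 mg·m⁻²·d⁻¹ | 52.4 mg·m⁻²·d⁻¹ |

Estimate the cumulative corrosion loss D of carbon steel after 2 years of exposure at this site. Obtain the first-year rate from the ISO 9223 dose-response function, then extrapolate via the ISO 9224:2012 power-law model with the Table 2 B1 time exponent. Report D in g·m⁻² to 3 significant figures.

carbon steel: T>10 °C ⇒ hinge -0.054·(16.2−10) = -0.3348
  sulphur-dioxide contribution → 66.75 μm/a
  chloride contribution → 31.81 μm/a
  ⇒ r_corr(carbon steel) = 98.56 μm/a
ISO 9224: D(t) = r_corr · t^b with b = 0.523 (carbon steel, B1)
  D(2) = 98.56 × 2^0.523 = 98.56 × 1.437 = 141.6 μm
  Mass loss = 141.6 μm × 7.85 g/cm³ = 1112 g·m⁻²

D(2) = 1.11e+03 g·m⁻²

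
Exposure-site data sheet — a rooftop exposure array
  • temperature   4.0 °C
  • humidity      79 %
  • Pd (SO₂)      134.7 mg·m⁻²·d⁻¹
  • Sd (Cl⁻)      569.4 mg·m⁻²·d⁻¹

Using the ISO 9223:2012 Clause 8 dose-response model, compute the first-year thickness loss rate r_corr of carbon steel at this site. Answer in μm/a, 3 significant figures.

carbon steel: T≤10 °C ⇒ hinge +0.150·(4.0−10) = -0.9000
  Pd branch = 1.77·Pd^0.52·e^(0.02·RH+f) = 44.73 μm/a
  Sd branch = 0.102·Sd^0.62·e^(0.033·RH+0.04·T) = 82.92 μm/a
  r_corr = 44.73 + 82.92 = 127.6 μm/a

r_corr = 128 μm/a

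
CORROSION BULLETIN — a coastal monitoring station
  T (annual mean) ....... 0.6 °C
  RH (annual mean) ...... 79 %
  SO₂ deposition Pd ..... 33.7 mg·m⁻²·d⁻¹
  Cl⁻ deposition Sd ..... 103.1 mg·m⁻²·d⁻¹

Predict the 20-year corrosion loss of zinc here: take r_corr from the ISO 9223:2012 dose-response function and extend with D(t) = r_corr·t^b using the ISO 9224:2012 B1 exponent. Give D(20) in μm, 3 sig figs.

zinc: T≤10 °C ⇒ hinge +0.038·(0.6−10) = -0.3572
  SO₂ term: 0.0129·33.7^0.44·exp(0.046·79-0.3572) = 1.606
  Sd branch = 0.0175·Sd^0.57·e^(0.008·RH+0.085·T) = 0.4867 μm/a
  sum: 1.606 + 0.4867 → r_corr = 2.093 μm/a
Long-term exponent b (ISO 9224 Table 2, B1) = 0.813
  D(20) = 2.093 × 20^0.813 = 2.093 × 11.42 = 23.91 μm

D(20) = 23.9 μm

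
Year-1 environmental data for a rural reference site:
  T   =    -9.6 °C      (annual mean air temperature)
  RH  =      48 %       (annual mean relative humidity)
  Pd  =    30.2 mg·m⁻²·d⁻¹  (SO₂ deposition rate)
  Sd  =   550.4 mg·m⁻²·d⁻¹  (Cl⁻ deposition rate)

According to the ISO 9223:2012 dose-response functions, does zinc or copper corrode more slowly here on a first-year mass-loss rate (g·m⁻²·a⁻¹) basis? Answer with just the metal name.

copper

zinc: T≤10 °C ⇒ hinge +0.038·(-9.6−10) = -0.7448
  SO₂ term: 0.0129·30.2^0.44·exp(0.046·48-0.7448) = 0.2496
  Cl⁻ term: 0.0175·550.4^0.57·exp(0.008·48+0.085·-9.6) = 0.4146
  sum: 0.2496 + 0.4146 → r_corr = 0.6642 μm/a
  mass loss = 0.6642 μm/a × 7.14 g/cm³ = 4.742 g·m⁻²·a⁻¹
copper: T≤10 °C ⇒ hinge +0.126·(-9.6−10) = -2.4696
  Pd branch = 0.0053·Pd^0.26·e^(0.059·RH+f) = 0.01847 μm/a
  Sd branch = 0.01025·Sd^0.27·e^(0.036·RH+0.049·T) = 0.1981 μm/a
  sum: 0.01847 + 0.1981 → r_corr = 0.2166 μm/a
  mass loss = 0.2166 μm/a × 8.96 g/cm³ = 1.94 g·m⁻²·a⁻¹
Ordering by g·m⁻²·a⁻¹: zinc (4.74) > copper (1.94)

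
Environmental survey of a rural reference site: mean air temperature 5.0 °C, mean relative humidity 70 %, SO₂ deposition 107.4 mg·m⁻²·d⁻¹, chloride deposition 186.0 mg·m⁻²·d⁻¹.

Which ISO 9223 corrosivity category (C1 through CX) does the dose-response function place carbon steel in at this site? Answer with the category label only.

carbon steel: T≤10 °C ⇒ hinge +0.150·(5.0−10) = -0.7500
  sulphur-dioxide contribution → 38.58 μm/a
  chloride contribution → 32.05 μm/a
  total first-year rate 70.63 μm/a
Category bounds: 50…80 μm/a bracket r_corr ⇒ C4

C4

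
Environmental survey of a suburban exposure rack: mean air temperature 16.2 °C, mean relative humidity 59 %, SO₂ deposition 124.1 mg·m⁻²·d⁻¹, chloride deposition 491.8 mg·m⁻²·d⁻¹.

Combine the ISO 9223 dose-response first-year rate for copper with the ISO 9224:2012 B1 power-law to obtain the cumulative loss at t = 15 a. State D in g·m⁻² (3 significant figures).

D(15) = 75.2 g·m⁻²

copper: temperature factor f = -0.080·(6.2) = -0.4960
  Pd branch = 0.0053·Pd^0.26·e^(0.059·RH+f) = 0.3673 μm/a
  Sd branch = 0.01025·Sd^0.27·e^(0.036·RH+0.049·T) = 1.011 μm/a
  r_corr = 0.3673 + 1.011 = 1.378 μm/a
Long-term exponent b (ISO 9224 Table 2, B1) = 0.667
  D(15) = 1.378 × 15^0.667 = 1.378 × 6.088 = 8.39 μm
  Mass loss = 8.39 μm × 8.96 g/cm³ = 75.17 g·m⁻²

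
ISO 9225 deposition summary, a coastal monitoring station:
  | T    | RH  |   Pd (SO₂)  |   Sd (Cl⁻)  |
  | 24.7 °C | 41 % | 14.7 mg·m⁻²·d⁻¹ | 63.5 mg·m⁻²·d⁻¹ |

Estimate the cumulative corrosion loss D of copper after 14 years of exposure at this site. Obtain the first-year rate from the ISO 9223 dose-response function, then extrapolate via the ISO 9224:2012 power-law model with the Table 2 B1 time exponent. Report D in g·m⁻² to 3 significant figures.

D(14) = 26.0 g·m⁻²

copper: temperature factor f = -0.080·(14.7) = -1.1760
  sulphur-dioxide contribution → 0.03695 μm/a
  chloride contribution → 0.4614 μm/a
  ⇒ r_corr(copper) = 0.4984 μm/a
Long-term exponent b (ISO 9224 Table 2, B1) = 0.667
  D(14) = 0.4984 × 14^0.667 = 0.4984 × 5.814 = 2.898 μm
  Mass loss = 2.898 μm × 8.96 g/cm³ = 25.96 g·m⁻²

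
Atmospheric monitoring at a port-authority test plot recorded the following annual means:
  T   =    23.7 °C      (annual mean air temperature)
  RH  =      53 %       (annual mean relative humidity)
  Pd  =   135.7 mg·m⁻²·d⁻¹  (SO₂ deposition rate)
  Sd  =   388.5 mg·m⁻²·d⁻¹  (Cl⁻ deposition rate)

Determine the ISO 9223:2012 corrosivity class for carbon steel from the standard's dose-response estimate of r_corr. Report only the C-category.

C5

carbon steel: temperature factor f = -0.054·(13.7) = -0.7398
  SO₂ term: 1.77·135.7^0.52·exp(0.02·53-0.7398) = 31.33
  Sd branch = 0.102·Sd^0.62·e^(0.033·RH+0.04·T) = 61 μm/a
  sum: 31.33 + 61 → r_corr = 92.33 μm/a
ISO 9223 Table 2 (carbon steel): 80 < 92.3 ≤ 200 μm/a ⇒ C5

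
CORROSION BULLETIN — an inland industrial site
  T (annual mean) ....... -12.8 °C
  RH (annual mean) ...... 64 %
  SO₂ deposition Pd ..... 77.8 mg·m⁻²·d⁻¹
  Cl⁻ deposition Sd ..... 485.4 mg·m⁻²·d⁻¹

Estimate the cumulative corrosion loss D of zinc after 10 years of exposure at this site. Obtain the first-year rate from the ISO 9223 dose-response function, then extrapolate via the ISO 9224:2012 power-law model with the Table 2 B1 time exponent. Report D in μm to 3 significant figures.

zinc: temperature factor f = +0.038·(-22.8) = -0.8664
  sulphur-dioxide contribution → 0.6997 μm/a
  chloride contribution → 0.3342 μm/a
  total first-year rate 1.034 μm/a
Long-term exponent b (ISO 9224 Table 2, B1) = 0.813
  D(10) = 1.034 × 10^0.813 = 1.034 × 6.501 = 6.721 μm

D(10) = 6.72 μm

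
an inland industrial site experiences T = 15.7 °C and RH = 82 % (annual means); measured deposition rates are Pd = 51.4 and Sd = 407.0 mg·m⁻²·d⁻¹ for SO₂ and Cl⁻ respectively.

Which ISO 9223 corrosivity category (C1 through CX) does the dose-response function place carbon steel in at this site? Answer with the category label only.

C5

carbon steel: T>10 °C ⇒ hinge -0.054·(15.7−10) = -0.3078
  Pd branch = 1.77·Pd^0.52·e^(0.02·RH+f) = 52.03 μm/a
  Cl⁻ term: 0.102·407.0^0.62·exp(0.033·82+0.04·15.7) = 118.7
  sum: 52.03 + 118.7 → r_corr = 170.7 μm/a
ISO 9223 Table 2 (carbon steel): 80 < 171 ≤ 200 μm/a ⇒ C5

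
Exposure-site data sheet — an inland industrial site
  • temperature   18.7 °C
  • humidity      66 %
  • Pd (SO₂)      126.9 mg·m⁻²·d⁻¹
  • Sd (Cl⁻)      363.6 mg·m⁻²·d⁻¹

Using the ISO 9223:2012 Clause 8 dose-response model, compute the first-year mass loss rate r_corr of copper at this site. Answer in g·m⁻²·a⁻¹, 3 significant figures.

copper: temperature factor f = -0.080·(8.7) = -0.6960
  sulphur-dioxide contribution → 0.4571 μm/a
  chloride contribution → 1.355 μm/a
  total first-year rate 1.812 μm/a
Convert to mass loss: 1.812 μm/a × 8.96 g/cm³ = 16.24 g·m⁻²·a⁻¹

r_corr = 16.2 g·m⁻²·a⁻¹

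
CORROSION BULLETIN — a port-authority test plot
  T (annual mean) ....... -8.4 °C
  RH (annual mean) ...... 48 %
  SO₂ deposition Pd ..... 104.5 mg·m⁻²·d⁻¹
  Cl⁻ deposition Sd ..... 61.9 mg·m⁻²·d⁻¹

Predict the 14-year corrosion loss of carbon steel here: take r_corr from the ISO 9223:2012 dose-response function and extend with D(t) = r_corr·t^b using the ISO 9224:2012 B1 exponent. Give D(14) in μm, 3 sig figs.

D(14) = 31.3 μm

carbon steel: f(T) = +0.150·(T−10) [T≤10 °C] = -2.7600
  Pd branch = 1.77·Pd^0.52·e^(0.02·RH+f) = 3.282 μm/a
  Cl⁻ term: 0.102·61.9^0.62·exp(0.033·48+0.04·-8.4) = 4.586
  sum: 3.282 + 4.586 → r_corr = 7.868 μm/a
ISO 9224: D(t) = r_corr · t^b with b = 0.523 (carbon steel, B1)
  D(14) = 7.868 × 14^0.523 = 7.868 × 3.976 = 31.28 μm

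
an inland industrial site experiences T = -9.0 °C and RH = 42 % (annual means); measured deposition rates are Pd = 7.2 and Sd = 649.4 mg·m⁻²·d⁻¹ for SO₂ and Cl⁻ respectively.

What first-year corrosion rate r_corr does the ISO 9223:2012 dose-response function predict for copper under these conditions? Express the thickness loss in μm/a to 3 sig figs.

copper: temperature factor f = +0.126·(-19.0) = -2.3940
  Pd branch = 0.0053·Pd^0.26·e^(0.059·RH+f) = 0.009631 μm/a
  Cl⁻ term: 0.01025·649.4^0.27·exp(0.036·42+0.049·-9.0) = 0.1719
  r_corr = 0.009631 + 0.1719 = 0.1815 μm/a

r_corr = 0.182 μm/a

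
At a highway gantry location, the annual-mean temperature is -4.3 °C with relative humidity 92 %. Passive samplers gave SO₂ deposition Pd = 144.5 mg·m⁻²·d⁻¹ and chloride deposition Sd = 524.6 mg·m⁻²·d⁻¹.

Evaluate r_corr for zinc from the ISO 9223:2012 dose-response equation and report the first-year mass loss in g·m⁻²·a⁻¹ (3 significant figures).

r_corr = 39.3 g·m⁻²·a⁻¹

zinc: T≤10 °C ⇒ hinge +0.038·(-4.3−10) = -0.5434
  SO₂ term: 0.0129·144.5^0.44·exp(0.046·92-0.5434) = 4.601
  Cl⁻ term: 0.0175·524.6^0.57·exp(0.008·92+0.085·-4.3) = 0.9
  sum: 4.601 + 0.9 → r_corr = 5.501 μm/a
Convert to mass loss: 5.501 μm/a × 7.14 g/cm³ = 39.28 g·m⁻²·a⁻¹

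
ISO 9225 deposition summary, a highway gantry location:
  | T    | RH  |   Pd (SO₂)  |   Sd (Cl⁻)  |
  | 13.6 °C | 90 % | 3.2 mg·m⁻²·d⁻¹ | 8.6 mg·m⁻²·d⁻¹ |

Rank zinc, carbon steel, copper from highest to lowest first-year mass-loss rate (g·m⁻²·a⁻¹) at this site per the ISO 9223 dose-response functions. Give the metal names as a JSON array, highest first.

["carbon steel", "copper", "zinc"]

zinc: f(T) = -0.071·(T−10) [T>10 °C] = -0.2556
  SO₂ term: 0.0129·3.2^0.44·exp(0.046·90-0.2556) = 1.047
  Sd branch = 0.0175·Sd^0.57·e^(0.008·RH+0.085·T) = 0.3894 μm/a
  sum: 1.047 + 0.3894 → r_corr = 1.436 μm/a
  mass loss = 1.436 μm/a × 7.14 g/cm³ = 10.25 g·m⁻²·a⁻¹
carbon steel: T>10 °C ⇒ hinge -0.054·(13.6−10) = -0.1944
  Pd branch = 1.77·Pd^0.52·e^(0.02·RH+f) = 16.14 μm/a
  Cl⁻ term: 0.102·8.6^0.62·exp(0.033·90+0.04·13.6) = 13
  r_corr = 16.14 + 13 = 29.15 μm/a
  mass loss = 29.15 μm/a × 7.85 g/cm³ = 228.8 g·m⁻²·a⁻¹
copper: T>10 °C ⇒ hinge -0.080·(13.6−10) = -0.2880
  Pd branch = 0.0053·Pd^0.26·e^(0.059·RH+f) = 1.088 μm/a
  Sd branch = 0.01025·Sd^0.27·e^(0.036·RH+0.049·T) = 0.9111 μm/a
  r_corr = 1.088 + 0.9111 = 1.999 μm/a
  mass loss = 1.999 μm/a × 8.96 g/cm³ = 17.91 g·m⁻²·a⁻¹
Ordering by g·m⁻²·a⁻¹: carbon steel (229) > copper (17.9) > zinc (10.3)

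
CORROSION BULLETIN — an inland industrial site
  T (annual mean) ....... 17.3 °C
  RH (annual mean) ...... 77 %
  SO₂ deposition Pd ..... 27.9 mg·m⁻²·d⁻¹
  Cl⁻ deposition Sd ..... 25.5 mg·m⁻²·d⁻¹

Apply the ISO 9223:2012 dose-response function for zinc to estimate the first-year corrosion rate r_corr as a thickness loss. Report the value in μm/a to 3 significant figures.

zinc: temperature factor f = -0.071·(7.3) = -0.5183
  sulphur-dioxide contribution → 1.148 μm/a
  chloride contribution → 0.8931 μm/a
  total first-year rate 2.041 μm/a

r_corr = 2.04 μm/a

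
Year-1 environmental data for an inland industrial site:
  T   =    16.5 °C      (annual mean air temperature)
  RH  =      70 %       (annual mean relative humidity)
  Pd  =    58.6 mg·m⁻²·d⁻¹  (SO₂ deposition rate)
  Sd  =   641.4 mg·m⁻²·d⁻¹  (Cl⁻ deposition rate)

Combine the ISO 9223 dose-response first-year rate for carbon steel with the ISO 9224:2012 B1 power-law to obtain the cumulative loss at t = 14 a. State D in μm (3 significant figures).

D(14) = 602 μm

carbon steel: temperature factor f = -0.054·(6.5) = -0.3510
  SO₂ term: 1.77·58.6^0.52·exp(0.02·70-0.3510) = 41.96
  Cl⁻ term: 0.102·641.4^0.62·exp(0.033·70+0.04·16.5) = 109.4
  r_corr = 41.96 + 109.4 = 151.3 μm/a
Long-term exponent b (ISO 9224 Table 2, B1) = 0.523
  D(14) = 151.3 × 14^0.523 = 151.3 × 3.976 = 601.6 μm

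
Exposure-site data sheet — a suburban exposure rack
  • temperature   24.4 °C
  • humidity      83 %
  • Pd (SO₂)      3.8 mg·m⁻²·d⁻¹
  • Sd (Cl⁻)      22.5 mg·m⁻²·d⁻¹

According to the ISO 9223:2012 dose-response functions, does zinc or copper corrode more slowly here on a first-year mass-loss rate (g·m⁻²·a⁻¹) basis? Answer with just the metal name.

zinc: f(T) = -0.071·(T−10) [T>10 °C] = -1.0224
  Pd branch = 0.0129·Pd^0.44·e^(0.046·RH+f) = 0.38 μm/a
  Sd branch = 0.0175·Sd^0.57·e^(0.008·RH+0.085·T) = 1.595 μm/a
  sum: 0.38 + 1.595 → r_corr = 1.975 μm/a
  mass loss = 1.975 μm/a × 7.14 g/cm³ = 14.1 g·m⁻²·a⁻¹
copper: T>10 °C ⇒ hinge -0.080·(24.4−10) = -1.1520
  SO₂ term: 0.0053·3.8^0.26·exp(0.059·83-1.1520) = 0.3173
  Cl⁻ term: 0.01025·22.5^0.27·exp(0.036·83+0.049·24.4) = 1.559
  r_corr = 0.3173 + 1.559 = 1.876 μm/a
  mass loss = 1.876 μm/a × 8.96 g/cm³ = 16.81 g·m⁻²·a⁻¹
Ordering by g·m⁻²·a⁻¹: copper (16.8) > zinc (14.1)

zinc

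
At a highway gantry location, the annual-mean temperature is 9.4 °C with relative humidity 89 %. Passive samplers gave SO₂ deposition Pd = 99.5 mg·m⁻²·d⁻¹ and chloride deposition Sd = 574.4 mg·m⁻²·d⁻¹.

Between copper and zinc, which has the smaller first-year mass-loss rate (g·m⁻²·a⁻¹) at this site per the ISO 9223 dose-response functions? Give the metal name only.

copper

copper: T≤10 °C ⇒ hinge +0.126·(9.4−10) = -0.0756
  sulphur-dioxide contribution → 3.1 μm/a
  chloride contribution → 2.224 μm/a
  ⇒ r_corr(copper) = 5.324 μm/a
  mass loss = 5.324 μm/a × 8.96 g/cm³ = 47.71 g·m⁻²·a⁻¹
zinc: T≤10 °C ⇒ hinge +0.038·(9.4−10) = -0.0228
  sulphur-dioxide contribution → 5.724 μm/a
  chloride contribution → 2.965 μm/a
  total first-year rate 8.689 μm/a
  mass loss = 8.689 μm/a × 7.14 g/cm³ = 62.04 g·m⁻²·a⁻¹
Ordering by g·m⁻²·a⁻¹: zinc (62) > copper (47.7)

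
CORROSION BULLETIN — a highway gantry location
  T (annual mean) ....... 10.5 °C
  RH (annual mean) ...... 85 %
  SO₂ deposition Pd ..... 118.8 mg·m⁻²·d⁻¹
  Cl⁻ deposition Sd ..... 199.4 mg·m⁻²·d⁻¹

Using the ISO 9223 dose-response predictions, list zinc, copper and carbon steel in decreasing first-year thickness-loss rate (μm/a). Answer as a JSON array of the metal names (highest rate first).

["carbon steel", "zinc", "copper"]

zinc: temperature factor f = -0.071·(0.5) = -0.0355
  Pd branch = 0.0129·Pd^0.44·e^(0.046·RH+f) = 5.084 μm/a
  Sd branch = 0.0175·Sd^0.57·e^(0.008·RH+0.085·T) = 1.725 μm/a
  sum: 5.084 + 1.725 → r_corr = 6.809 μm/a
copper: temperature factor f = -0.080·(0.5) = -0.0400
  SO₂ term: 0.0053·118.8^0.26·exp(0.059·85-0.0400) = 2.657
  Cl⁻ term: 0.01025·199.4^0.27·exp(0.036·85+0.049·10.5) = 1.528
  sum: 2.657 + 1.528 → r_corr = 4.184 μm/a
carbon steel: f(T) = -0.054·(T−10) [T>10 °C] = -0.0270
  SO₂ term: 1.77·118.8^0.52·exp(0.02·85-0.0270) = 113.1
  Sd branch = 0.102·Sd^0.62·e^(0.033·RH+0.04·T) = 68.4 μm/a
  r_corr = 113.1 + 68.4 = 181.5 μm/a
Ordering by μm/a: carbon steel (181) > zinc (6.81) > copper (4.18)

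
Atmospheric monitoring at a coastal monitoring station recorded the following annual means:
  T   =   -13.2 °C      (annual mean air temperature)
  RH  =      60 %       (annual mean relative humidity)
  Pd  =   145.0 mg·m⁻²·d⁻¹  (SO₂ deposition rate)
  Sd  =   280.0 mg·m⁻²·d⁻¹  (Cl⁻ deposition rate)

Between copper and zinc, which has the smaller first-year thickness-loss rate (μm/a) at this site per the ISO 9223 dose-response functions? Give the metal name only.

copper

copper: temperature factor f = +0.126·(-23.2) = -2.9232
  SO₂ term: 0.0053·145.0^0.26·exp(0.059·60-2.9232) = 0.03582
  Sd branch = 0.01025·Sd^0.27·e^(0.036·RH+0.049·T) = 0.2131 μm/a
  sum: 0.03582 + 0.2131 → r_corr = 0.2489 μm/a
zinc: f(T) = +0.038·(T−10) [T≤10 °C] = -0.8816
  SO₂ term: 0.0129·145.0^0.44·exp(0.046·60-0.8816) = 0.754
  Sd branch = 0.0175·Sd^0.57·e^(0.008·RH+0.085·T) = 0.2286 μm/a
  r_corr = 0.754 + 0.2286 = 0.9826 μm/a
Ordering by μm/a: zinc (0.983) > copper (0.249)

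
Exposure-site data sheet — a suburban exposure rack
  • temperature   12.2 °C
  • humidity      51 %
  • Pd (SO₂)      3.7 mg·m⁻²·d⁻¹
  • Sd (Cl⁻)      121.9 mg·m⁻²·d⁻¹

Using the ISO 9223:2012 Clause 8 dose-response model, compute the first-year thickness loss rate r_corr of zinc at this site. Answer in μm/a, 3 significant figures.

r_corr = 1.35 μm/a

zinc: T>10 °C ⇒ hinge -0.071·(12.2−10) = -0.1562
  SO₂ term: 0.0129·3.7^0.44·exp(0.046·51-0.1562) = 0.2049
  Cl⁻ term: 0.0175·121.9^0.57·exp(0.008·51+0.085·12.2) = 1.147
  sum: 0.2049 + 1.147 → r_corr = 1.352 μm/a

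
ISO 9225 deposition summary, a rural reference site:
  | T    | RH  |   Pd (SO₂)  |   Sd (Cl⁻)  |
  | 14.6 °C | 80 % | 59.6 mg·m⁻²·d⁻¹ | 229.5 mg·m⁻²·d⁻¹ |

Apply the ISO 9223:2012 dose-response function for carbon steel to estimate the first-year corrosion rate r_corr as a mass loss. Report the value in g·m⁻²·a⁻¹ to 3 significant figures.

r_corr = 1.03e+03 g·m⁻²·a⁻¹

carbon steel: f(T) = -0.054·(T−10) [T>10 °C] = -0.2484
  Pd branch = 1.77·Pd^0.52·e^(0.02·RH+f) = 57.29 μm/a
  Sd branch = 0.102·Sd^0.62·e^(0.033·RH+0.04·T) = 74.55 μm/a
  sum: 57.29 + 74.55 → r_corr = 131.8 μm/a
Convert to mass loss: 131.8 μm/a × 7.85 g/cm³ = 1035 g·m⁻²·a⁻¹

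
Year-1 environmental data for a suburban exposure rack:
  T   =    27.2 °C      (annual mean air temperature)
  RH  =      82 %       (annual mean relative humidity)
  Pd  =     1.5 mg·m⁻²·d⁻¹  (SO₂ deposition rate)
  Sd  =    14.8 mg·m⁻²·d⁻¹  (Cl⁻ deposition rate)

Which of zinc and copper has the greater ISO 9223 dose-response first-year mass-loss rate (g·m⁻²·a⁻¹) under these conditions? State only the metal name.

zinc: T>10 °C ⇒ hinge -0.071·(27.2−10) = -1.2212
  sulphur-dioxide contribution → 0.1976 μm/a
  chloride contribution → 1.582 μm/a
  ⇒ r_corr(zinc) = 1.779 μm/a
  mass loss = 1.779 μm/a × 7.14 g/cm³ = 12.7 g·m⁻²·a⁻¹
copper: f(T) = -0.080·(T−10) [T>10 °C] = -1.3760
  sulphur-dioxide contribution → 0.1878 μm/a
  chloride contribution → 1.54 μm/a
  ⇒ r_corr(copper) = 1.728 μm/a
  mass loss = 1.728 μm/a × 8.96 g/cm³ = 15.48 g·m⁻²·a⁻¹
Ordering by g·m⁻²·a⁻¹: copper (15.5) > zinc (12.7)

copper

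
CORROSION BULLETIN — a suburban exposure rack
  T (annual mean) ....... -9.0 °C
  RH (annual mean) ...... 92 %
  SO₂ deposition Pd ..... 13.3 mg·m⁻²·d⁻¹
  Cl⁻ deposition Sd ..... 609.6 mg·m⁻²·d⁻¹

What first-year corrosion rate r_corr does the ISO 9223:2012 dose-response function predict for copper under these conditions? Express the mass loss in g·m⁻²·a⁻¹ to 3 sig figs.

copper: T≤10 °C ⇒ hinge +0.126·(-9.0−10) = -2.3940
  SO₂ term: 0.0053·13.3^0.26·exp(0.059·92-2.3940) = 0.2158
  Sd branch = 0.01025·Sd^0.27·e^(0.036·RH+0.049·T) = 1.022 μm/a
  sum: 0.2158 + 1.022 → r_corr = 1.238 μm/a
Convert to mass loss: 1.238 μm/a × 8.96 g/cm³ = 11.09 g·m⁻²·a⁻¹

r_corr = 11.1 g·m⁻²·a⁻¹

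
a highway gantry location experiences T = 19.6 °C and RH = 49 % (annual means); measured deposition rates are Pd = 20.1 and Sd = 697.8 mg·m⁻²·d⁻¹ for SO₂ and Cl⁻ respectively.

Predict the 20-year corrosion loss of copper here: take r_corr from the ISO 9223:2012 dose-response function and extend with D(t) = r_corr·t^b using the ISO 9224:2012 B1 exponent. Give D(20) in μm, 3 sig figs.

copper: T>10 °C ⇒ hinge -0.080·(19.6−10) = -0.7680
  SO₂ term: 0.0053·20.1^0.26·exp(0.059·49-0.7680) = 0.09663
  Sd branch = 0.01025·Sd^0.27·e^(0.036·RH+0.049·T) = 0.9156 μm/a
  r_corr = 0.09663 + 0.9156 = 1.012 μm/a
Long-term exponent b (ISO 9224 Table 2, B1) = 0.667
  D(20) = 1.012 × 20^0.667 = 1.012 × 7.375 = 7.466 μm

D(20) = 7.47 μm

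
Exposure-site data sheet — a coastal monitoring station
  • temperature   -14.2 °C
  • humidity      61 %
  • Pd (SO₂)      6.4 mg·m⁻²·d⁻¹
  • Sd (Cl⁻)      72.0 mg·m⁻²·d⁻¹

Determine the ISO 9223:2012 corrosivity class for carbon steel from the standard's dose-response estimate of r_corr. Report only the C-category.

C2

carbon steel: f(T) = +0.150·(T−10) [T≤10 °C] = -3.6300
  sulphur-dioxide contribution → 0.4174 μm/a
  chloride contribution → 6.133 μm/a
  total first-year rate 6.551 μm/a
ISO 9223 Table 2 (carbon steel): 1.3 < 6.55 ≤ 25 μm/a ⇒ C2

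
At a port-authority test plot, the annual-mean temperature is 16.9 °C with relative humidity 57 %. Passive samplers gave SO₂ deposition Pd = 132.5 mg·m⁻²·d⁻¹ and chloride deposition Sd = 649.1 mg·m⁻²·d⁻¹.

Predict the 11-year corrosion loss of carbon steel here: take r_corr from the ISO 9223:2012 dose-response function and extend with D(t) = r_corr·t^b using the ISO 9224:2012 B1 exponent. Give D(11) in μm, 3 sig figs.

D(11) = 425 μm

carbon steel: T>10 °C ⇒ hinge -0.054·(16.9−10) = -0.3726
  sulphur-dioxide contribution → 48.4 μm/a
  chloride contribution → 72.9 μm/a
  ⇒ r_corr(carbon steel) = 121.3 μm/a
Long-term exponent b (ISO 9224 Table 2, B1) = 0.523
  D(11) = 121.3 × 11^0.523 = 121.3 × 3.505 = 425.1 μm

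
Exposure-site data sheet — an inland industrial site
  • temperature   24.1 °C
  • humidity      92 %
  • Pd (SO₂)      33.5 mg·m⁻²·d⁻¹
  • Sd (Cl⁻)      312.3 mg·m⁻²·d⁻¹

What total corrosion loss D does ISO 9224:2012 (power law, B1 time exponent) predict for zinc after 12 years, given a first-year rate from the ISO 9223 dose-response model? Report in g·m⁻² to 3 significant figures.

zinc: f(T) = -0.071·(T−10) [T>10 °C] = -1.0011
  SO₂ term: 0.0129·33.5^0.44·exp(0.046·92-1.0011) = 1.53
  Cl⁻ term: 0.0175·312.3^0.57·exp(0.008·92+0.085·24.1) = 7.486
  r_corr = 1.53 + 7.486 = 9.016 μm/a
ISO 9224: D(t) = r_corr · t^b with b = 0.813 (zinc, B1)
  D(12) = 9.016 × 12^0.813 = 9.016 × 7.54 = 67.98 μm
  Mass loss = 67.98 μm × 7.14 g/cm³ = 485.4 g·m⁻²

D(12) = 485 g·m⁻²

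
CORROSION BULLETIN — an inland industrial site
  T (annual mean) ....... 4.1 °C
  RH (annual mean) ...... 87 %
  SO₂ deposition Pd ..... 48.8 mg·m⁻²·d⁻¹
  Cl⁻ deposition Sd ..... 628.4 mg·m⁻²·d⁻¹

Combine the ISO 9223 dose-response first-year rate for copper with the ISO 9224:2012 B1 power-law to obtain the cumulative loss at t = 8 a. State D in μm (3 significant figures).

copper: f(T) = +0.126·(T−10) [T≤10 °C] = -0.7434
  Pd branch = 0.0053·Pd^0.26·e^(0.059·RH+f) = 1.174 μm/a
  Cl⁻ term: 0.01025·628.4^0.27·exp(0.036·87+0.049·4.1) = 1.636
  r_corr = 1.174 + 1.636 = 2.81 μm/a
Power-law: D(8) = r_corr · 8^0.667
  D(8) = 2.81 × 8^0.667 = 2.81 × 4.003 = 11.25 μm

D(8) = 11.2 μm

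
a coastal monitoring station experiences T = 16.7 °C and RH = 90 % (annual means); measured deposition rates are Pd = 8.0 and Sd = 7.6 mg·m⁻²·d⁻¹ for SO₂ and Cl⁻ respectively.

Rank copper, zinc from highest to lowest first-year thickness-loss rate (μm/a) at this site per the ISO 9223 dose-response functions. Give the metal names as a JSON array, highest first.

copper: T>10 °C ⇒ hinge -0.080·(16.7−10) = -0.5360
  Pd branch = 0.0053·Pd^0.26·e^(0.059·RH+f) = 1.077 μm/a
  Sd branch = 0.01025·Sd^0.27·e^(0.036·RH+0.049·T) = 1.026 μm/a
  sum: 1.077 + 1.026 → r_corr = 2.103 μm/a
zinc: T>10 °C ⇒ hinge -0.071·(16.7−10) = -0.4757
  SO₂ term: 0.0129·8.0^0.44·exp(0.046·90-0.4757) = 1.257
  Sd branch = 0.0175·Sd^0.57·e^(0.008·RH+0.085·T) = 0.4724 μm/a
  r_corr = 1.257 + 0.4724 = 1.729 μm/a
Ordering by μm/a: copper (2.1) > zinc (1.73)

["copper", "zinc"]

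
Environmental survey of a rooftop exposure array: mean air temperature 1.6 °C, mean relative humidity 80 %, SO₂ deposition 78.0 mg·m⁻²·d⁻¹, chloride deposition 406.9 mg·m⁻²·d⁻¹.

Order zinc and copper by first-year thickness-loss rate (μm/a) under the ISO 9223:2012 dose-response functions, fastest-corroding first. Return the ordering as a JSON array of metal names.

["zinc", "copper"]

zinc: f(T) = +0.038·(T−10) [T≤10 °C] = -0.3192
  Pd branch = 0.0129·Pd^0.44·e^(0.046·RH+f) = 2.527 μm/a
  Cl⁻ term: 0.0175·406.9^0.57·exp(0.008·80+0.085·1.6) = 1.168
  r_corr = 2.527 + 1.168 = 3.696 μm/a
copper: T≤10 °C ⇒ hinge +0.126·(1.6−10) = -1.0584
  SO₂ term: 0.0053·78.0^0.26·exp(0.059·80-1.0584) = 0.6404
  Cl⁻ term: 0.01025·406.9^0.27·exp(0.036·80+0.049·1.6) = 1
  sum: 0.6404 + 1 → r_corr = 1.641 μm/a
Ordering by μm/a: zinc (3.7) > copper (1.64)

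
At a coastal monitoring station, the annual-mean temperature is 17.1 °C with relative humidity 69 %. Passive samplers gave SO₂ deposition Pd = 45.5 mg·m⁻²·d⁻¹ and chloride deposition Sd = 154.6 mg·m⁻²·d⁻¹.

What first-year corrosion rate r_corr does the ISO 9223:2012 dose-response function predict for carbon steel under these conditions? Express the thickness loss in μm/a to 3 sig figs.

r_corr = 79.8 μm/a

carbon steel: f(T) = -0.054·(T−10) [T>10 °C] = -0.3834
  Pd branch = 1.77·Pd^0.52·e^(0.02·RH+f) = 34.91 μm/a
  Sd branch = 0.102·Sd^0.62·e^(0.033·RH+0.04·T) = 44.86 μm/a
  sum: 34.91 + 44.86 → r_corr = 79.77 μm/a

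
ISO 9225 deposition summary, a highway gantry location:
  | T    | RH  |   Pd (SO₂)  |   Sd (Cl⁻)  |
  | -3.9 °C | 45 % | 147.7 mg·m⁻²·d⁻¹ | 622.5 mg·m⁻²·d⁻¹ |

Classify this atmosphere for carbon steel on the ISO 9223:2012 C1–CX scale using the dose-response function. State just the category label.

C3

carbon steel: temperature factor f = +0.150·(-13.9) = -2.0850
  Pd branch = 1.77·Pd^0.52·e^(0.02·RH+f) = 7.268 μm/a
  Sd branch = 0.102·Sd^0.62·e^(0.033·RH+0.04·T) = 20.8 μm/a
  sum: 7.268 + 20.8 → r_corr = 28.07 μm/a
28.1 μm/a falls in (25, 50] for carbon steel → category C3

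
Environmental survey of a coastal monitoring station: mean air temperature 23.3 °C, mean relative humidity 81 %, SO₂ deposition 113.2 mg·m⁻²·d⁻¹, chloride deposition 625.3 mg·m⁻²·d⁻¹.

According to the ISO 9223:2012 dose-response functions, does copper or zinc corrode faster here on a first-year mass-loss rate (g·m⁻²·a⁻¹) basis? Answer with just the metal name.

zinc

copper: f(T) = -0.080·(T−10) [T>10 °C] = -1.0640
  sulphur-dioxide contribution → 0.7442 μm/a
  chloride contribution → 3.372 μm/a
  ⇒ r_corr(copper) = 4.116 μm/a
  mass loss = 4.116 μm/a × 8.96 g/cm³ = 36.88 g·m⁻²·a⁻¹
zinc: f(T) = -0.071·(T−10) [T>10 °C] = -0.9443
  sulphur-dioxide contribution → 1.669 μm/a
  chloride contribution → 9.514 μm/a
  ⇒ r_corr(zinc) = 11.18 μm/a
  mass loss = 11.18 μm/a × 7.14 g/cm³ = 79.84 g·m⁻²·a⁻¹
Ordering by g·m⁻²·a⁻¹: zinc (79.8) > copper (36.9)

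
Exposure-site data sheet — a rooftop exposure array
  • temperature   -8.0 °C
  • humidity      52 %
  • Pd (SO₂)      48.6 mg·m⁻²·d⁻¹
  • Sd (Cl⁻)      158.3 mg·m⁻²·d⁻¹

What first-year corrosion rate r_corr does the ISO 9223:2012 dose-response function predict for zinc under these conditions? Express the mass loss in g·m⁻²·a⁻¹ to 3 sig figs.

r_corr = 4.53 g·m⁻²·a⁻¹

zinc: T≤10 °C ⇒ hinge +0.038·(-8.0−10) = -0.6840
  sulphur-dioxide contribution → 0.3931 μm/a
  chloride contribution → 0.241 μm/a
  total first-year rate 0.6341 μm/a
Convert to mass loss: 0.6341 μm/a × 7.14 g/cm³ = 4.528 g·m⁻²·a⁻¹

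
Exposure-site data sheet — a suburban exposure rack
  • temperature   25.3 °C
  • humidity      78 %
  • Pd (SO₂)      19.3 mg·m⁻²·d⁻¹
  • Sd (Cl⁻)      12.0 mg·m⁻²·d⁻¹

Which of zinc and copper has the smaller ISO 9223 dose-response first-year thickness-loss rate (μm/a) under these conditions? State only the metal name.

copper

zinc: f(T) = -0.071·(T−10) [T>10 °C] = -1.0863
  Pd branch = 0.0129·Pd^0.44·e^(0.046·RH+f) = 0.579 μm/a
  Sd branch = 0.0175·Sd^0.57·e^(0.008·RH+0.085·T) = 1.156 μm/a
  sum: 0.579 + 1.156 → r_corr = 1.735 μm/a
copper: temperature factor f = -0.080·(15.3) = -1.2240
  SO₂ term: 0.0053·19.3^0.26·exp(0.059·78-1.2240) = 0.3354
  Sd branch = 0.01025·Sd^0.27·e^(0.036·RH+0.049·T) = 1.148 μm/a
  r_corr = 0.3354 + 1.148 = 1.484 μm/a
Ordering by μm/a: zinc (1.74) > copper (1.48)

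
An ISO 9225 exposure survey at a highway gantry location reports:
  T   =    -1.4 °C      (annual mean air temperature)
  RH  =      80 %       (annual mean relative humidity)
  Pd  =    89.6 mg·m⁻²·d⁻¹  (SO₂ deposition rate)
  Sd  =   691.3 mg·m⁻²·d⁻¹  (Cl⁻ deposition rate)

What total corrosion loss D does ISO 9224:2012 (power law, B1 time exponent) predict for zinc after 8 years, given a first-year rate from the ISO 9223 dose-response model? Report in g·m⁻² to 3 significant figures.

D(8) = 140 g·m⁻²

zinc: f(T) = +0.038·(T−10) [T≤10 °C] = -0.4332
  Pd branch = 0.0129·Pd^0.44·e^(0.046·RH+f) = 2.397 μm/a
  Sd branch = 0.0175·Sd^0.57·e^(0.008·RH+0.085·T) = 1.224 μm/a
  sum: 2.397 + 1.224 → r_corr = 3.621 μm/a
ISO 9224: D(t) = r_corr · t^b with b = 0.813 (zinc, B1)
  D(8) = 3.621 × 8^0.813 = 3.621 × 5.423 = 19.64 μm
  Mass loss = 19.64 μm × 7.14 g/cm³ = 140.2 g·m⁻²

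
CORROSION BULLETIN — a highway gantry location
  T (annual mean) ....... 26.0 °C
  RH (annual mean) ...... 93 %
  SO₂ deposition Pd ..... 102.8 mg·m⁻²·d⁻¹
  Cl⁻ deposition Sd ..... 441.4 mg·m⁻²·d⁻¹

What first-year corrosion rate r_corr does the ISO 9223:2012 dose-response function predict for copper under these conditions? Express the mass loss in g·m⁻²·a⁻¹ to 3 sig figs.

r_corr = 59.0 g·m⁻²·a⁻¹

copper: temperature factor f = -0.080·(16.0) = -1.2800
  sulphur-dioxide contribution → 1.187 μm/a
  chloride contribution → 5.397 μm/a
  total first-year rate 6.584 μm/a
Convert to mass loss: 6.584 μm/a × 8.96 g/cm³ = 58.99 g·m⁻²·a⁻¹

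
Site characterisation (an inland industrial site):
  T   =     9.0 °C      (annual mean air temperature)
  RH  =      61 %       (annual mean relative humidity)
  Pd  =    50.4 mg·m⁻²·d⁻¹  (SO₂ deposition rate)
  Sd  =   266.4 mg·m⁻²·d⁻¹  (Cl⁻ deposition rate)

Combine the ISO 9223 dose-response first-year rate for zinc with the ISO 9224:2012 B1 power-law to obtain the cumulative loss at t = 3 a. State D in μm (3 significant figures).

D(3) = 6.43 μm

zinc: temperature factor f = +0.038·(-1.0) = -0.0380
  Pd branch = 0.0129·Pd^0.44·e^(0.046·RH+f) = 1.153 μm/a
  Cl⁻ term: 0.0175·266.4^0.57·exp(0.008·61+0.085·9.0) = 1.478
  r_corr = 1.153 + 1.478 = 2.631 μm/a
Long-term exponent b (ISO 9224 Table 2, B1) = 0.813
  D(3) = 2.631 × 3^0.813 = 2.631 × 2.443 = 6.428 μm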